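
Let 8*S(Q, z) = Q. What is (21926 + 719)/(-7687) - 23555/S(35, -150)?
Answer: -41409453/7687 ≈ -5386.9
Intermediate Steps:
S(Q, z) = Q/8
(21926 + 719)/(-7687) - 23555/S(35, -150) = (21926 + 719)/(-7687) - 23555/((⅛)*35) = 22645*(-1/7687) - 23555/35/8 = -22645/7687 - 23555*8/35 = -22645/7687 - 5384 = -41409453/7687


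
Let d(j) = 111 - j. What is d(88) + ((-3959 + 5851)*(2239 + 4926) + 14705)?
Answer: 13570908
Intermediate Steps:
d(88) + ((-3959 + 5851)*(2239 + 4926) + 14705) = (111 - 1*88) + ((-3959 + 5851)*(2239 + 4926) + 14705) = (111 - 88) + (1892*7165 + 14705) = 23 + (13556180 + 14705) = 23 + 13570885 = 13570908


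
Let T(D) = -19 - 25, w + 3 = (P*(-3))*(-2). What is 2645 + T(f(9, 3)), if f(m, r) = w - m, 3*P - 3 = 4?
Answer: 2601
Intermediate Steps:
P = 7/3 (P = 1 + (⅓)*4 = 1 + 4/3 = 7/3 ≈ 2.3333)
w = 11 (w = -3 + ((7/3)*(-3))*(-2) = -3 - 7*(-2) = -3 + 14 = 11)
f(m, r) = 11 - m
T(D) = -44
2645 + T(f(9, 3)) = 2645 - 44 = 2601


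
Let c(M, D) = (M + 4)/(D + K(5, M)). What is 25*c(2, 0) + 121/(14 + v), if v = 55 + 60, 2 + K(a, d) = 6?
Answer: 9917/258 ≈ 38.438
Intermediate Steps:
K(a, d) = 4 (K(a, d) = -2 + 6 = 4)
c(M, D) = (4 + M)/(4 + D) (c(M, D) = (M + 4)/(D + 4) = (4 + M)/(4 + D))
v = 115
25*c(2, 0) + 121/(14 + v) = 25*((4 + 2)/(4 + 0)) + 121/(14 + 115) = 25*(6/4) + 121/129 = 25*((¼)*6) + 121*(1/129) = 25*(3/2) + 121/129 = 75/2 + 121/129 = 9917/258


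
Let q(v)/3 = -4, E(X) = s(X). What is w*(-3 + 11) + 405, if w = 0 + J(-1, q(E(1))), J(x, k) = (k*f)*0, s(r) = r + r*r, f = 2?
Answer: 405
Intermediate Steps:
s(r) = r + r²
E(X) = X*(1 + X)
q(v) = -12 (q(v) = 3*(-4) = -12)
J(x, k) = 0 (J(x, k) = (k*2)*0 = (2*k)*0 = 0)
w = 0 (w = 0 + 0 = 0)
w*(-3 + 11) + 405 = 0*(-3 + 11) + 405 = 0*8 + 405 = 0 + 405 = 405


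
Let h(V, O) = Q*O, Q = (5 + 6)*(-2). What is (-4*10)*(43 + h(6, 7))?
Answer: 4440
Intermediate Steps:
Q = -22 (Q = 11*(-2) = -22)
h(V, O) = -22*O
(-4*10)*(43 + h(6, 7)) = (-4*10)*(43 - 22*7) = -40*(43 - 154) = -40*(-111) = 4440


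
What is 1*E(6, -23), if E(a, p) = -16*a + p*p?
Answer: 433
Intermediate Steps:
E(a, p) = p² - 16*a (E(a, p) = -16*a + p² = p² - 16*a)
1*E(6, -23) = 1*((-23)² - 16*6) = 1*(529 - 96) = 1*433 = 433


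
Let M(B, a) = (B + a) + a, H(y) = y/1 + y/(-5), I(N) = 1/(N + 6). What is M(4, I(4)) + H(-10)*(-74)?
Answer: 2981/5 ≈ 596.20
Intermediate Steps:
I(N) = 1/(6 + N)
H(y) = 4*y/5 (H(y) = y*1 + y*(-⅕) = y - y/5 = 4*y/5)
M(B, a) = B + 2*a
M(4, I(4)) + H(-10)*(-74) = (4 + 2/(6 + 4)) + ((⅘)*(-10))*(-74) = (4 + 2/10) - 8*(-74) = (4 + 2*(⅒)) + 592 = (4 + ⅕) + 592 = 21/5 + 592 = 2981/5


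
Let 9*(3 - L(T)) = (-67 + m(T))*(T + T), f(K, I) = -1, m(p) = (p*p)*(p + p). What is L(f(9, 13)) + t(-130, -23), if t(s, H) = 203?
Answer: 572/3 ≈ 190.67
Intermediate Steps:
m(p) = 2*p³ (m(p) = p²*(2*p) = 2*p³)
L(T) = 3 - 2*T*(-67 + 2*T³)/9 (L(T) = 3 - (-67 + 2*T³)*(T + T)/9 = 3 - (-67 + 2*T³)*2*T/9 = 3 - 2*T*(-67 + 2*T³)/9)
L(f(9, 13)) + t(-130, -23) = (3 - 4/9*(-1)⁴ + (134/9)*(-1)) + 203 = (3 - 4/9*1 - 134/9) + 203 = (3 - 4/9 - 134/9) + 203 = -37/3 + 203 = 572/3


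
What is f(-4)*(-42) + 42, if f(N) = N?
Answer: 210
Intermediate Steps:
f(-4)*(-42) + 42 = -4*(-42) + 42 = 168 + 42 = 210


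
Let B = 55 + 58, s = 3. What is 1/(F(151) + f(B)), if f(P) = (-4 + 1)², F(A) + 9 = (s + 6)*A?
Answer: 1/1359 ≈ 0.00073584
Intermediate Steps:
B = 113
F(A) = -9 + 9*A (F(A) = -9 + (3 + 6)*A = -9 + 9*A)
f(P) = 9 (f(P) = (-3)² = 9)
1/(F(151) + f(B)) = 1/((-9 + 9*151) + 9) = 1/((-9 + 1359) + 9) = 1/(1350 + 9) = 1/1359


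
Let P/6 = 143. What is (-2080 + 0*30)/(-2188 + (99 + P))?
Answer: 2080/1231 ≈ 1.6897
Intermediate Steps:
P = 858 (P = 6*143 = 858)
(-2080 + 0*30)/(-2188 + (99 + P)) = (-2080 + 0*30)/(-2188 + (99 + 858)) = (-2080 + 0)/(-2188 + 957) = -2080/(-1231) = -2080*(-1/1231) = 2080/1231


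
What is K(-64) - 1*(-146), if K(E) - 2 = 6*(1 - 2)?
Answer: 142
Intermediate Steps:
K(E) = -4 (K(E) = 2 + 6*(1 - 2) = 2 + 6*(-1) = 2 - 6 = -4)
K(-64) - 1*(-146) = -4 - 1*(-146) = -4 + 146 = 142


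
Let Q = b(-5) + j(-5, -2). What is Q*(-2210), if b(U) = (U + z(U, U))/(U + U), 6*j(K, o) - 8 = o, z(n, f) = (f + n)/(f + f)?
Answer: -3094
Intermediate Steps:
z(n, f) = (f + n)/(2*f) (z(n, f) = (f + n)/((2*f)) = (f + n)*(1/(2*f)) = (f + n)/(2*f))
j(K, o) = 4/3 + o/6
b(U) = (1 + U)/(2*U) (b(U) = (U + (U + U)/(2*U))/(U + U) = (U + (2*U)/(2*U))/((2*U)) = (U + 1)*(1/(2*U)) = (1 + U)*(1/(2*U)) = (1 + U)/(2*U))
Q = 7/5 (Q = (½)*(1 - 5)/(-5) + (4/3 + (⅙)*(-2)) = (½)*(-⅕)*(-4) + (4/3 - ⅓) = ⅖ + 1 = 7/5 ≈ 1.4000)
Q*(-2210) = (7/5)*(-2210) = -3094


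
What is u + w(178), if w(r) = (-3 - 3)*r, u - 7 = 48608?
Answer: 47547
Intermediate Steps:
u = 48615 (u = 7 + 48608 = 48615)
w(r) = -6*r
u + w(178) = 48615 - 6*178 = 48615 - 1068 = 47547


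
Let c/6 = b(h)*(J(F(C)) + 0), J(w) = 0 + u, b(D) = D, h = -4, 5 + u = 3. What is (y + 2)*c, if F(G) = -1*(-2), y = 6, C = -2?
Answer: 384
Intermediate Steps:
u = -2 (u = -5 + 3 = -2)
F(G) = 2
J(w) = -2 (J(w) = 0 - 2 = -2)
c = 48 (c = 6*(-4*(-2 + 0)) = 6*(-4*(-2)) = 6*8 = 48)
(y + 2)*c = (6 + 2)*48 = 8*48 = 384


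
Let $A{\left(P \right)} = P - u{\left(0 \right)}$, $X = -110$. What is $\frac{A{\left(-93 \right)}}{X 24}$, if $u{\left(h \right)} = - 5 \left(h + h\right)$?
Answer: $\frac{31}{880} \approx 0.035227$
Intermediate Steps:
$u{\left(h \right)} = - 10 h$ ($u{\left(h \right)} = - 5 \cdot 2 h = - 10 h$)
$A{\left(P \right)} = P$ ($A{\left(P \right)} = P - \left(-10\right) 0 = P - 0 = P + 0 = P$)
$\frac{A{\left(-93 \right)}}{X 24} = - \frac{93}{\left(-110\right) 24} = - \frac{93}{-2640} = \left(-93\right) \left(- \frac{1}{2640}\right) = \frac{31}{880}$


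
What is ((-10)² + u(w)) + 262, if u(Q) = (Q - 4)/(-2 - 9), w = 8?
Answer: 3978/11 ≈ 361.64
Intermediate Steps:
u(Q) = 4/11 - Q/11 (u(Q) = (-4 + Q)/(-11) = (-4 + Q)*(-1/11) = 4/11 - Q/11)
((-10)² + u(w)) + 262 = ((-10)² + (4/11 - 1/11*8)) + 262 = (100 + (4/11 - 8/11)) + 262 = (100 - 4/11) + 262 = 1096/11 + 262 = 3978/11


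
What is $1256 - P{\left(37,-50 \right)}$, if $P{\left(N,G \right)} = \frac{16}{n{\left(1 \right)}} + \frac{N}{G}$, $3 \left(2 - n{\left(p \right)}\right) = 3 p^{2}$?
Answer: $\frac{62037}{50} \approx 1240.7$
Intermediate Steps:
$n{\left(p \right)} = 2 - p^{2}$ ($n{\left(p \right)} = 2 - \frac{3 p^{2}}{3} = 2 - p^{2}$)
$P{\left(N,G \right)} = 16 + \frac{N}{G}$ ($P{\left(N,G \right)} = \frac{16}{2 - 1^{2}} + \frac{N}{G} = \frac{16}{2 - 1} + \frac{N}{G} = \frac{16}{1} + \frac{N}{G} = 16 \cdot 1 + \frac{N}{G} = 16 + \frac{N}{G}$)
$1256 - P{\left(37,-50 \right)} = 1256 - \left(16 + \frac{37}{-50}\right) = 1256 - \left(16 + 37 \left(- \frac{1}{50}\right)\right) = 1256 - \left(16 - \frac{37}{50}\right) = 1256 - \frac{763}{50} = \frac{62037}{50}$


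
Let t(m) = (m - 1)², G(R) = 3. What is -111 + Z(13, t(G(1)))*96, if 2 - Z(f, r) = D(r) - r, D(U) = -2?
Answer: 657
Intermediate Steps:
t(m) = (-1 + m)²
Z(f, r) = 4 + r (Z(f, r) = 2 - (-2 - r) = 2 + (2 + r) = 4 + r)
-111 + Z(13, t(G(1)))*96 = -111 + (4 + (-1 + 3)²)*96 = -111 + (4 + 2²)*96 = -111 + (4 + 4)*96 = -111 + 8*96 = -111 + 768 = 657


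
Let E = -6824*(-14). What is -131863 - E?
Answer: -227399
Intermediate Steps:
E = 95536
-131863 - E = -131863 - 1*95536 = -131863 - 95536 = -227399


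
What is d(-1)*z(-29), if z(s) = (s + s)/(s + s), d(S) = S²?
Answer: 1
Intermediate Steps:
z(s) = 1 (z(s) = (2*s)/((2*s)) = (2*s)*(1/(2*s)) = 1)
d(-1)*z(-29) = (-1)²*1 = 1*1 = 1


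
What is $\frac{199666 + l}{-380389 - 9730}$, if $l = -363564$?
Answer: $\frac{163898}{390119} \approx 0.42012$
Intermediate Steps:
$\frac{199666 + l}{-380389 - 9730} = \frac{199666 - 363564}{-380389 - 9730} = - \frac{163898}{-380389 - 9730} = - \frac{163898}{-390119} = \left(-163898\right) \left(- \frac{1}{390119}\right) = \frac{163898}{390119}$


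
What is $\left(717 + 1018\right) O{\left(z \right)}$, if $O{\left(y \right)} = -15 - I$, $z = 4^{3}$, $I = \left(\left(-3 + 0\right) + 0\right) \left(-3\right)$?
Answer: $-41640$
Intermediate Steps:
$I = 9$ ($I = \left(-3 + 0\right) \left(-3\right) = \left(-3\right) \left(-3\right) = 9$)
$z = 64$
$O{\left(y \right)} = -24$ ($O{\left(y \right)} = -15 - 9 = -24$)
$\left(717 + 1018\right) O{\left(z \right)} = \left(717 + 1018\right) \left(-24\right) = 1735 \left(-24\right) = -41640$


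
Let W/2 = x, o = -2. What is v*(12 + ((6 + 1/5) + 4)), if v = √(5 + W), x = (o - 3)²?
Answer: 111*√55/5 ≈ 164.64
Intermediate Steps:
x = 25 (x = (-2 - 3)² = (-5)² = 25)
W = 50 (W = 2*25 = 50)
v = √55 (v = √(5 + 50) = √55 ≈ 7.4162)
v*(12 + ((6 + 1/5) + 4)) = √55*(12 + ((6 + 1/5) + 4)) = √55*(12 + ((6 + ⅕) + 4)) = √55*(12 + (31/5 + 4)) = √55*(12 + 51/5) = √55*(111/5) = 111*√55/5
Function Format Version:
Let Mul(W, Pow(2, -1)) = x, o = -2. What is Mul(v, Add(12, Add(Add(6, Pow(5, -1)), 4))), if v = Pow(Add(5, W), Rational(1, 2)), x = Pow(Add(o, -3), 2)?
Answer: Mul(Rational(111, 5), Pow(55, Rational(1, 2))) ≈ 164.64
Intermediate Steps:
x = 25 (x = Pow(Add(-2, -3), 2) = Pow(-5, 2) = 25)
W = 50 (W = Mul(2, 25) = 50)
v = Pow(55, Rational(1, 2)) (v = Pow(Add(5, 50), Rational(1, 2)) = Pow(55, Rational(1, 2)) ≈ 7.4162)
Mul(v, Add(12, Add(Add(6, Pow(5, -1)), 4))) = Mul(Pow(55, Rational(1, 2)), Add(12, Add(Add(6, Pow(5, -1)), 4))) = Mul(Pow(55, Rational(1, 2)), Add(12, Add(Add(6, Rational(1, 5)), 4))) = Mul(Pow(55, Rational(1, 2)), Add(12, Add(Rational(31, 5), 4))) = Mul(Pow(55, Rational(1, 2)), Add(12, Rational(51, 5))) = Mul(Pow(55, Rational(1, 2)), Rational(111, 5)) = Mul(Rational(111, 5), Pow(55, Rational(1, 2)))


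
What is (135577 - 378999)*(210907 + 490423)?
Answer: -170719151260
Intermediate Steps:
(135577 - 378999)*(210907 + 490423) = -243422*701330 = -170719151260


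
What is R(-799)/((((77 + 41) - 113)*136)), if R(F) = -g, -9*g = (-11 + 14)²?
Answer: 1/680 ≈ 0.0014706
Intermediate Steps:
g = -1 (g = -(-11 + 14)²/9 = -⅑*3² = -⅑*9 = -1)
R(F) = 1 (R(F) = -1*(-1) = 1)
R(-799)/((((77 + 41) - 113)*136)) = 1/(((77 + 41) - 113)*136) = 1/((118 - 113)*136) = 1/(5*136) = 1/680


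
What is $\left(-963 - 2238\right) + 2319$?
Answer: $-882$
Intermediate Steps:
$\left(-963 - 2238\right) + 2319 = -3201 + 2319 = -882$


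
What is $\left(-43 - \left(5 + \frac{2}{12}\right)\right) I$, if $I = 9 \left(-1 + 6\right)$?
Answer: $- \frac{4335}{2} \approx -2167.5$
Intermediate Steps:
$I = 45$ ($I = 9 \cdot 5 = 45$)
$\left(-43 - \left(5 + \frac{2}{12}\right)\right) I = \left(-43 - \left(5 + \frac{2}{12}\right)\right) 45 = \left(-43 - \frac{31}{6}\right) 45 = \left(- \frac{289}{6}\right) 45 = - \frac{4335}{2}$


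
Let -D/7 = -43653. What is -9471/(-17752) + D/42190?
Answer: 416005563/53496920 ≈ 7.7763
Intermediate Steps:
D = 305571 (D = -7*(-43653) = 305571)
-9471/(-17752) + D/42190 = -9471/(-17752) + 305571/42190 = -9471*(-1/17752) + 305571*(1/42190) = 1353/2536 + 305571/42190 = 416005563/53496920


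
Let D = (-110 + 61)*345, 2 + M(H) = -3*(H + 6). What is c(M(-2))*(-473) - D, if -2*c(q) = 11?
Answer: 39013/2 ≈ 19507.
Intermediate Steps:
M(H) = -20 - 3*H (M(H) = -2 - 3*(H + 6) = -2 - 3*(6 + H) = -2 + (-18 - 3*H) = -20 - 3*H)
c(q) = -11/2 (c(q) = -½*11 = -11/2)
D = -16905 (D = -49*345 = -16905)
c(M(-2))*(-473) - D = -11/2*(-473) - 1*(-16905) = 5203/2 + 16905 = 39013/2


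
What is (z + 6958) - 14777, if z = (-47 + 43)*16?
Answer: -7883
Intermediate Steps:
z = -64 (z = -4*16 = -64)
(z + 6958) - 14777 = (-64 + 6958) - 14777 = 6894 - 14777 = -7883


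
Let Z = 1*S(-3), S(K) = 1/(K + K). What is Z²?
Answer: 1/36 ≈ 0.027778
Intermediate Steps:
S(K) = 1/(2*K)
Z = -⅙ (Z = 1*((½)/(-3)) = 1*((½)*(-⅓)) = 1*(-⅙) = -⅙ ≈ -0.16667)
Z² = (-⅙)² = 1/36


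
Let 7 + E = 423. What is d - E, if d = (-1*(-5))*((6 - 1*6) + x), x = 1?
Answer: -411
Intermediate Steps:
E = 416 (E = -7 + 423 = 416)
d = 5 (d = (-1*(-5))*((6 - 1*6) + 1) = 5*((6 - 6) + 1) = 5*(0 + 1) = 5*1 = 5)
d - E = 5 - 1*416 = 5 - 416 = -411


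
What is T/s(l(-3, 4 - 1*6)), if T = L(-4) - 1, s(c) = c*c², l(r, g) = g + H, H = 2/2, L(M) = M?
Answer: 5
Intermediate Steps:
H = 1 (H = 2*(½) = 1)
l(r, g) = 1 + g (l(r, g) = g + 1 = 1 + g)
s(c) = c³
T = -5 (T = -4 - 1 = -5)
T/s(l(-3, 4 - 1*6)) = -5/(1 + (4 - 1*6))³ = -5/(1 + (4 - 6))³ = -5/(1 - 2)³ = -5/((-1)³) = -5/(-1) = -5*(-1) = 5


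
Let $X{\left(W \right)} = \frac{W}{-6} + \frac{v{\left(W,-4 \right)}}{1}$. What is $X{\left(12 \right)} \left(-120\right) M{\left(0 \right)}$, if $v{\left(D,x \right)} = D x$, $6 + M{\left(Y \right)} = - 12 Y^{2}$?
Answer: $-36000$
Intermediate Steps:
$M{\left(Y \right)} = -6 - 12 Y^{2}$
$X{\left(W \right)} = - \frac{25 W}{6}$ ($X{\left(W \right)} = \frac{W}{-6} + \frac{W \left(-4\right)}{1} = W \left(- \frac{1}{6}\right) + - 4 W 1 = - \frac{W}{6} - 4 W = - \frac{25 W}{6}$)
$X{\left(12 \right)} \left(-120\right) M{\left(0 \right)} = \left(- \frac{25}{6}\right) 12 \left(-120\right) \left(-6 - 12 \cdot 0^{2}\right) = \left(-50\right) \left(-120\right) \left(-6 - 0\right) = 6000 \left(-6 + 0\right) = 6000 \left(-6\right) = -36000$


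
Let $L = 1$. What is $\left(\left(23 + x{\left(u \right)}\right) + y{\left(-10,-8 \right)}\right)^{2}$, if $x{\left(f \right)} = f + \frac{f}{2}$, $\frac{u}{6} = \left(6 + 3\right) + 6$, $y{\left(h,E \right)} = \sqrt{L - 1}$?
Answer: $24964$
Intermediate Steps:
$y{\left(h,E \right)} = 0$ ($y{\left(h,E \right)} = \sqrt{1 - 1} = \sqrt{0} = 0$)
$u = 90$ ($u = 6 \left(\left(6 + 3\right) + 6\right) = 6 \left(9 + 6\right) = 6 \cdot 15 = 90$)
$x{\left(f \right)} = \frac{3 f}{2}$ ($x{\left(f \right)} = f + f \frac{1}{2} = f + \frac{f}{2} = \frac{3 f}{2}$)
$\left(\left(23 + x{\left(u \right)}\right) + y{\left(-10,-8 \right)}\right)^{2} = \left(\left(23 + \frac{3}{2} \cdot 90\right) + 0\right)^{2} = \left(\left(23 + 135\right) + 0\right)^{2} = \left(158 + 0\right)^{2} = 158^{2} = 24964$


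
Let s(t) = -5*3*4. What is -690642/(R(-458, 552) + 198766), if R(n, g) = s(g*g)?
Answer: -345321/99353 ≈ -3.4757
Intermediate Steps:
s(t) = -60 (s(t) = -15*4 = -60)
R(n, g) = -60
-690642/(R(-458, 552) + 198766) = -690642/(-60 + 198766) = -690642/198706 = -690642*1/198706 = -345321/99353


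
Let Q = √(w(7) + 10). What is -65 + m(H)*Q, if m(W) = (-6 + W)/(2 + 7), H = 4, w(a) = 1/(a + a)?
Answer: -65 - √1974/63 ≈ -65.705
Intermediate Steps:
w(a) = 1/(2*a)
m(W) = -⅔ + W/9 (m(W) = (-6 + W)/9 = (-6 + W)*(⅑) = -⅔ + W/9)
Q = √1974/14 (Q = √((½)/7 + 10) = √((½)*(⅐) + 10) = √(1/14 + 10) = √(141/14) = √1974/14 ≈ 3.1735)
-65 + m(H)*Q = -65 + (-⅔ + (⅑)*4)*(√1974/14) = -65 + (-⅔ + 4/9)*(√1974/14) = -65 - √1974/63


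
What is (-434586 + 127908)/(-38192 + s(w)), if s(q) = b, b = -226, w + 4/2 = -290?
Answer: 51113/6403 ≈ 7.9827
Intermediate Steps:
w = -292 (w = -2 - 290 = -292)
s(q) = -226
(-434586 + 127908)/(-38192 + s(w)) = (-434586 + 127908)/(-38192 - 226) = -306678/(-38418) = -306678*(-1/38418) = 51113/6403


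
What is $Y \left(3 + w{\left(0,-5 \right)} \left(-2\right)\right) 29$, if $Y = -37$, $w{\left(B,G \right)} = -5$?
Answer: $-13949$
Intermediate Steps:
$Y \left(3 + w{\left(0,-5 \right)} \left(-2\right)\right) 29 = - 37 \left(3 - -10\right) 29 = - 37 \left(3 + 10\right) 29 = \left(-37\right) 13 \cdot 29 = \left(-481\right) 29 = -13949$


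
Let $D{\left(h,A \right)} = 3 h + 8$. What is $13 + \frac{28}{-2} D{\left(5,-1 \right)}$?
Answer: $-309$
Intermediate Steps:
$D{\left(h,A \right)} = 8 + 3 h$
$13 + \frac{28}{-2} D{\left(5,-1 \right)} = 13 + \frac{28}{-2} \left(8 + 3 \cdot 5\right) = 13 + 28 \left(- \frac{1}{2}\right) \left(8 + 15\right) = 13 - 322 = -309$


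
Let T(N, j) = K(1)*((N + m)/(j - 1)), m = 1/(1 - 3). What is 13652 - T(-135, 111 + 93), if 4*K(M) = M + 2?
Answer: 22171661/1624 ≈ 13653.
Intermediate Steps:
K(M) = ½ + M/4 (K(M) = (M + 2)/4 = (2 + M)/4 = ½ + M/4)
m = -½ (m = 1/(-2) = -½ ≈ -0.50000)
T(N, j) = 3*(-½ + N)/(4*(-1 + j)) (T(N, j) = (½ + (¼)*1)*((N - ½)/(j - 1)) = (½ + ¼)*((-½ + N)/(-1 + j)) = 3*((-½ + N)/(-1 + j))/4 = 3*(-½ + N)/(4*(-1 + j)))
13652 - T(-135, 111 + 93) = 13652 - 3*(-1 + 2*(-135))/(8*(-1 + (111 + 93))) = 13652 - 3*(-1 - 270)/(8*(-1 + 204)) = 13652 - 3*(-271)/(8*203) = 13652 - 1*(-813/1624) = 13652 + 813/1624 = 22171661/1624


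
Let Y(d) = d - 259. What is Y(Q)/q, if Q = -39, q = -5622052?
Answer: 149/2811026 ≈ 5.3006e-5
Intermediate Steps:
Y(d) = -259 + d
Y(Q)/q = (-259 - 39)/(-5622052) = -298*(-1/5622052) = 149/2811026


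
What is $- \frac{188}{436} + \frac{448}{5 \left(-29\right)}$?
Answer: $- \frac{55647}{15805} \approx -3.5208$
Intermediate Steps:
$- \frac{188}{436} + \frac{448}{5 \left(-29\right)} = \left(-188\right) \frac{1}{436} + \frac{448}{-145} = - \frac{47}{109} + 448 \left(- \frac{1}{145}\right) = - \frac{47}{109} - \frac{448}{145} = - \frac{55647}{15805}$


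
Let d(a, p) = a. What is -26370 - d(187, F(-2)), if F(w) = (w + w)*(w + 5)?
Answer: -26557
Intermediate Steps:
F(w) = 2*w*(5 + w) (F(w) = (2*w)*(5 + w) = 2*w*(5 + w))
-26370 - d(187, F(-2)) = -26370 - 1*187 = -26370 - 187 = -26557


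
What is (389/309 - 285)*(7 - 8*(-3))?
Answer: -2717956/309 ≈ -8796.0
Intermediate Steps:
(389/309 - 285)*(7 - 8*(-3)) = (389*(1/309) - 285)*(7 + 24) = (389/309 - 285)*31 = -87676/309*31 = -2717956/309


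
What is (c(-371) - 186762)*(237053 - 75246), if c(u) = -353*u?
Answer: -9028668793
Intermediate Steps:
(c(-371) - 186762)*(237053 - 75246) = (-353*(-371) - 186762)*(237053 - 75246) = (130963 - 186762)*161807 = -55799*161807 = -9028668793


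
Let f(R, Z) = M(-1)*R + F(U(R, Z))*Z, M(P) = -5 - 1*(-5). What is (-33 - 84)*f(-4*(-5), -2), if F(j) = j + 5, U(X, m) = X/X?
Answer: 1404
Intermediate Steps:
M(P) = 0 (M(P) = -5 + 5 = 0)
U(X, m) = 1
F(j) = 5 + j
f(R, Z) = 6*Z (f(R, Z) = 0*R + (5 + 1)*Z = 0 + 6*Z = 6*Z)
(-33 - 84)*f(-4*(-5), -2) = (-33 - 84)*(6*(-2)) = -117*(-12) = 1404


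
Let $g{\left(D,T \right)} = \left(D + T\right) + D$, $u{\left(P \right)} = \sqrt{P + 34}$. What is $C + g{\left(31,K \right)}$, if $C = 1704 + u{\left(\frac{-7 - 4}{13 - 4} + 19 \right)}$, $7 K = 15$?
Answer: $\frac{12377}{7} + \frac{\sqrt{466}}{3} \approx 1775.3$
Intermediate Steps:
$K = \frac{15}{7}$ ($K = \frac{1}{7} \cdot 15 = \frac{15}{7} \approx 2.1429$)
$u{\left(P \right)} = \sqrt{34 + P}$
$g{\left(D,T \right)} = T + 2 D$
$C = 1704 + \frac{\sqrt{466}}{3}$ ($C = 1704 + \sqrt{34 + \left(\frac{-7 - 4}{13 - 4} + 19\right)} = 1704 + \sqrt{34 + \left(- \frac{11}{9} + 19\right)} = 1704 + \sqrt{34 + \frac{160}{9}} = 1704 + \sqrt{\frac{466}{9}} = 1704 + \frac{\sqrt{466}}{3} \approx 1711.2$)
$C + g{\left(31,K \right)} = \left(1704 + \frac{\sqrt{466}}{3}\right) + \left(\frac{15}{7} + 2 \cdot 31\right) = \left(1704 + \frac{\sqrt{466}}{3}\right) + \left(\frac{15}{7} + 62\right) = \left(1704 + \frac{\sqrt{466}}{3}\right) + \frac{449}{7} = \frac{12377}{7} + \frac{\sqrt{466}}{3}$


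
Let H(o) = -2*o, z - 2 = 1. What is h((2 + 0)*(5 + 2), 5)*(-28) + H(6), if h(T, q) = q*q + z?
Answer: -796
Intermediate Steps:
z = 3 (z = 2 + 1 = 3)
h(T, q) = 3 + q² (h(T, q) = q*q + 3 = q² + 3 = 3 + q²)
h((2 + 0)*(5 + 2), 5)*(-28) + H(6) = (3 + 5²)*(-28) - 2*6 = (3 + 25)*(-28) - 12 = 28*(-28) - 12 = -784 - 12 = -796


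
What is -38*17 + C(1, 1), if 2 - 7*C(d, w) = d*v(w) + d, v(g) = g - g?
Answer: -4521/7 ≈ -645.86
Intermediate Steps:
v(g) = 0
C(d, w) = 2/7 - d/7 (C(d, w) = 2/7 - (d*0 + d)/7 = 2/7 - (0 + d)/7 = 2/7 - d/7)
-38*17 + C(1, 1) = -38*17 + (2/7 - ⅐*1) = -646 + (2/7 - ⅐) = -646 + ⅐ = -4521/7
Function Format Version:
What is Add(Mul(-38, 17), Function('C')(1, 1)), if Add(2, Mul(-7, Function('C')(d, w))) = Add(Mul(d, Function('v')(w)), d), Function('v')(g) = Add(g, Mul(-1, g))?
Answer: Rational(-4521, 7) ≈ -645.86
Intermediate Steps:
Function('v')(g) = 0
Function('C')(d, w) = Add(Rational(2, 7), Mul(Rational(-1, 7), d)) (Function('C')(d, w) = Add(Rational(2, 7), Mul(Rational(-1, 7), Add(Mul(d, 0), d))) = Add(Rational(2, 7), Mul(Rational(-1, 7), Add(0, d))) = Add(Rational(2, 7), Mul(Rational(-1, 7), d)))
Add(Mul(-38, 17), Function('C')(1, 1)) = Add(Mul(-38, 17), Add(Rational(2, 7), Mul(Rational(-1, 7), 1))) = Add(-646, Add(Rational(2, 7), Rational(-1, 7))) = Add(-646, Rational(1, 7)) = Rational(-4521, 7)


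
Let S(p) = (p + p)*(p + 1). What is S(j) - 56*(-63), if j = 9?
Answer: 3708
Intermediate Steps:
S(p) = 2*p*(1 + p) (S(p) = (2*p)*(1 + p) = 2*p*(1 + p))
S(j) - 56*(-63) = 2*9*(1 + 9) - 56*(-63) = 2*9*10 + 3528 = 180 + 3528 = 3708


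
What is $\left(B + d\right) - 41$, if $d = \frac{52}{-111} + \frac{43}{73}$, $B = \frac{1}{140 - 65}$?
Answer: $- \frac{2759483}{67525} \approx -40.866$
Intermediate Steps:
$B = \frac{1}{75}$ ($B = \frac{1}{140 - 65} = \frac{1}{75} \approx 0.013333$)
$d = \frac{977}{8103}$ ($d = 52 \left(- \frac{1}{111}\right) + 43 \cdot \frac{1}{73} = - \frac{52}{111} + \frac{43}{73} = \frac{977}{8103} \approx 0.12057$)
$\left(B + d\right) - 41 = \left(\frac{1}{75} + \frac{977}{8103}\right) - 41 = \frac{9042}{67525} - 41 = - \frac{2759483}{67525}$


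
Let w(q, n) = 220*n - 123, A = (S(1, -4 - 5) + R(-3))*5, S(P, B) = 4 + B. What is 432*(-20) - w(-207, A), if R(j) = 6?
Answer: -9617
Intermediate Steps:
A = 5 (A = ((4 + (-4 - 5)) + 6)*5 = ((4 - 9) + 6)*5 = (-5 + 6)*5 = 1*5 = 5)
w(q, n) = -123 + 220*n
432*(-20) - w(-207, A) = 432*(-20) - (-123 + 220*5) = -8640 - (-123 + 1100) = -8640 - 1*977 = -8640 - 977 = -9617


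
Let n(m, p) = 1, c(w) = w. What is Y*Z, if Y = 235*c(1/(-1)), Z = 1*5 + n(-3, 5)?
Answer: -1410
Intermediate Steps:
Z = 6 (Z = 1*5 + 1 = 5 + 1 = 6)
Y = -235 (Y = 235*(1/(-1)) = 235*(1*(-1)) = 235*(-1) = -235)
Y*Z = -235*6 = -1410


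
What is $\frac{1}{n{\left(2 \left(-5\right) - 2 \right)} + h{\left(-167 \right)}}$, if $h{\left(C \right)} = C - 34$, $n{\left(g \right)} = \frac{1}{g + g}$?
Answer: $- \frac{24}{4825} \approx -0.0049741$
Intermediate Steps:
$n{\left(g \right)} = \frac{1}{2 g}$
$h{\left(C \right)} = -34 + C$
$\frac{1}{n{\left(2 \left(-5\right) - 2 \right)} + h{\left(-167 \right)}} = \frac{1}{\frac{1}{2 \left(2 \left(-5\right) - 2\right)} - 201} = \frac{1}{\frac{1}{2 \left(-10 - 2\right)} - 201} = \frac{1}{\frac{1}{2 \left(-12\right)} - 201} = \frac{1}{\frac{1}{2} \left(- \frac{1}{12}\right) - 201} = \frac{1}{- \frac{1}{24} - 201} = \frac{1}{- \frac{4825}{24}} = - \frac{24}{4825}$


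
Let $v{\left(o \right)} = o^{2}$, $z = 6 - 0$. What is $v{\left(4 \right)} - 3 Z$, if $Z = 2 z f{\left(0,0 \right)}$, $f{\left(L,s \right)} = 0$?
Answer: $16$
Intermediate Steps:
$z = 6$ ($z = 6 + 0 = 6$)
$Z = 0$ ($Z = 2 \cdot 6 \cdot 0 = 12 \cdot 0 = 0$)
$v{\left(4 \right)} - 3 Z = 4^{2} - 0 = 16 + 0 = 16$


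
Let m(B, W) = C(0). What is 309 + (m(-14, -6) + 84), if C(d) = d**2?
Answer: 393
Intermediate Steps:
m(B, W) = 0 (m(B, W) = 0**2 = 0)
309 + (m(-14, -6) + 84) = 309 + (0 + 84) = 309 + 84 = 393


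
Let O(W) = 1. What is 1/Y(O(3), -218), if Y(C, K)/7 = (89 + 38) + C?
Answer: 1/896 ≈ 0.0011161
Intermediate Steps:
Y(C, K) = 889 + 7*C (Y(C, K) = 7*((89 + 38) + C) = 7*(127 + C) = 889 + 7*C)
1/Y(O(3), -218) = 1/(889 + 7*1) = 1/(889 + 7) = 1/896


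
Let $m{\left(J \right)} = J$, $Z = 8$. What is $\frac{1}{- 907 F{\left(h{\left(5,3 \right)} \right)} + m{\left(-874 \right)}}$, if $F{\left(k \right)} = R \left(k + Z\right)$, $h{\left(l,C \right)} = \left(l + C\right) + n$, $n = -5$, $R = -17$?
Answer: $\frac{1}{168735} \approx 5.9264 \cdot 10^{-6}$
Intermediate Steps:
$h{\left(l,C \right)} = -5 + C + l$ ($h{\left(l,C \right)} = \left(l + C\right) - 5 = \left(C + l\right) - 5 = -5 + C + l$)
$F{\left(k \right)} = -136 - 17 k$ ($F{\left(k \right)} = - 17 \left(k + 8\right) = - 17 \left(8 + k\right) = -136 - 17 k$)
$\frac{1}{- 907 F{\left(h{\left(5,3 \right)} \right)} + m{\left(-874 \right)}} = \frac{1}{- 907 \left(-136 - 17 \left(-5 + 3 + 5\right)\right) - 874} = \frac{1}{- 907 \left(-136 - 51\right) - 874} = \frac{1}{\left(-907\right) \left(-187\right) - 874} = \frac{1}{169609 - 874} = \frac{1}{168735}$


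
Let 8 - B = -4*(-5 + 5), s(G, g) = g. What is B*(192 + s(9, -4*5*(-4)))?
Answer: 2176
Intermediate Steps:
B = 8 (B = 8 - (-4)*(-5 + 5) = 8 - (-4)*0 = 8 - 1*0 = 8 + 0 = 8)
B*(192 + s(9, -4*5*(-4))) = 8*(192 - 4*5*(-4)) = 8*(192 - 20*(-4)) = 8*(192 + 80) = 8*272 = 2176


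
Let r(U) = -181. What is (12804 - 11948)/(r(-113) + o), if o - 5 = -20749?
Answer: -856/20925 ≈ -0.040908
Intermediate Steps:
o = -20744 (o = 5 - 20749 = -20744)
(12804 - 11948)/(r(-113) + o) = (12804 - 11948)/(-181 - 20744) = 856/(-20925) = 856*(-1/20925) = -856/20925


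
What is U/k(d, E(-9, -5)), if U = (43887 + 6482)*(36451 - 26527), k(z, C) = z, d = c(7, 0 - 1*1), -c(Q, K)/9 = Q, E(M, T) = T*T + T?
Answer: -166620652/21 ≈ -7.9343e+6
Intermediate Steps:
E(M, T) = T + T² (E(M, T) = T² + T = T + T²)
c(Q, K) = -9*Q
d = -63 (d = -9*7 = -63)
U = 499861956 (U = 50369*9924 = 499861956)
U/k(d, E(-9, -5)) = 499861956/(-63) = 499861956*(-1/63) = -166620652/21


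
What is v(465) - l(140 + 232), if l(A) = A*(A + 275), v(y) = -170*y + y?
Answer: -319269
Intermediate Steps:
v(y) = -169*y
l(A) = A*(275 + A)
v(465) - l(140 + 232) = -169*465 - (140 + 232)*(275 + (140 + 232)) = -78585 - 372*(275 + 372) = -78585 - 372*647 = -78585 - 1*240684 = -78585 - 240684 = -319269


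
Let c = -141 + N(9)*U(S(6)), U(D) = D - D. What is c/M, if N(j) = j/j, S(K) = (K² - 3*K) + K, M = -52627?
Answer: 141/52627 ≈ 0.0026792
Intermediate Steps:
S(K) = K² - 2*K
N(j) = 1
U(D) = 0
c = -141 (c = -141 + 1*0 = -141 + 0 = -141)
c/M = -141/(-52627) = -141*(-1/52627) = 141/52627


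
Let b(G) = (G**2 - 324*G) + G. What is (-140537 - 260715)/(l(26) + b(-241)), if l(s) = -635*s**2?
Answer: 100313/73334 ≈ 1.3679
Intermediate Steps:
b(G) = G**2 - 323*G
(-140537 - 260715)/(l(26) + b(-241)) = (-140537 - 260715)/(-635*26**2 - 241*(-323 - 241)) = -401252/(-635*676 - 241*(-564)) = -401252/(-429260 + 135924) = -401252/(-293336) = -401252*(-1/293336) = 100313/73334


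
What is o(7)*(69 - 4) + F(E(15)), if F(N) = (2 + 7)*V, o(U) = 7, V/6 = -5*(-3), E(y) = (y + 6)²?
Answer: 1265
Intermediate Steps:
E(y) = (6 + y)²
V = 90 (V = 6*(-5*(-3)) = 6*(-1*(-15)) = 6*15 = 90)
F(N) = 810 (F(N) = (2 + 7)*90 = 9*90 = 810)
o(7)*(69 - 4) + F(E(15)) = 7*(69 - 4) + 810 = 7*65 + 810 = 455 + 810 = 1265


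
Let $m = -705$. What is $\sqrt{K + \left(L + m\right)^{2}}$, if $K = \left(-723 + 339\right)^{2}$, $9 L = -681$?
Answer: $\frac{2 \sqrt{1703017}}{3} \approx 870.0$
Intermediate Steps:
$L = - \frac{227}{3}$ ($L = \frac{1}{9} \left(-681\right) = - \frac{227}{3} \approx -75.667$)
$K = 147456$ ($K = \left(-384\right)^{2} = 147456$)
$\sqrt{K + \left(L + m\right)^{2}} = \sqrt{147456 + \left(- \frac{227}{3} - 705\right)^{2}} = \sqrt{147456 + \left(- \frac{2342}{3}\right)^{2}} = \sqrt{147456 + \frac{5484964}{9}} = \sqrt{\frac{6812068}{9}} = \frac{2 \sqrt{1703017}}{3}$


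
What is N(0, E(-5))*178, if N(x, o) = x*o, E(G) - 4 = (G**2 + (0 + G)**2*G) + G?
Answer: 0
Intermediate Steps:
E(G) = 4 + G + G**2 + G**3 (E(G) = 4 + ((G**2 + (0 + G)**2*G) + G) = 4 + ((G**2 + G**2*G) + G) = 4 + ((G**2 + G**3) + G) = 4 + (G + G**2 + G**3) = 4 + G + G**2 + G**3)
N(x, o) = o*x
N(0, E(-5))*178 = ((4 - 5 + (-5)**2 + (-5)**3)*0)*178 = ((4 - 5 + 25 - 125)*0)*178 = -101*0*178 = 0*178 = 0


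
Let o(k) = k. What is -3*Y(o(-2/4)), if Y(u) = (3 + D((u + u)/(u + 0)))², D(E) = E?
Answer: -75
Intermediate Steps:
Y(u) = 25 (Y(u) = (3 + (u + u)/(u + 0))² = (3 + (2*u)/u)² = (3 + 2)² = 5² = 25)
-3*Y(o(-2/4)) = -3*25 = -75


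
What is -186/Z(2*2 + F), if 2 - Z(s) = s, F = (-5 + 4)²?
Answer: 62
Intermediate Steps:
F = 1 (F = (-1)² = 1)
Z(s) = 2 - s
-186/Z(2*2 + F) = -186/(2 - (2*2 + 1)) = -186/(2 - (4 + 1)) = -186/(2 - 1*5) = -186/(2 - 5) = -186/(-3) = -186*(-⅓) = 62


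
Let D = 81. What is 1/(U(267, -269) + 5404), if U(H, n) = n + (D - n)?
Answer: 1/5485 ≈ 0.00018232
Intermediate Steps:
U(H, n) = 81 (U(H, n) = n + (81 - n) = 81)
1/(U(267, -269) + 5404) = 1/(81 + 5404) = 1/5485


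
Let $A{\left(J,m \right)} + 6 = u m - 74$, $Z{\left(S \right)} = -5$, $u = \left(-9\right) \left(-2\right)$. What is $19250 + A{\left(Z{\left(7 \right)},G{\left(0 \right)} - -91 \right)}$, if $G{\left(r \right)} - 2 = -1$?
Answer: $20826$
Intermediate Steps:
$u = 18$
$G{\left(r \right)} = 1$ ($G{\left(r \right)} = 2 - 1 = 1$)
$A{\left(J,m \right)} = -80 + 18 m$ ($A{\left(J,m \right)} = -6 + \left(18 m - 74\right) = -6 + \left(-74 + 18 m\right) = -80 + 18 m$)
$19250 + A{\left(Z{\left(7 \right)},G{\left(0 \right)} - -91 \right)} = 19250 - \left(80 - 18 \left(1 - -91\right)\right) = 19250 - \left(80 - 18 \left(1 + 91\right)\right) = 19250 + \left(-80 + 18 \cdot 92\right) = 19250 + \left(-80 + 1656\right) = 19250 + 1576 = 20826$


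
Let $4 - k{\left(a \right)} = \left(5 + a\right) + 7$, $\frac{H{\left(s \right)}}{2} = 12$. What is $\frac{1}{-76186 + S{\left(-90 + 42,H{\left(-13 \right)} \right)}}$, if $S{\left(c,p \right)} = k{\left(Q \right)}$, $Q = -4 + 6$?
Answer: $- \frac{1}{76196} \approx -1.3124 \cdot 10^{-5}$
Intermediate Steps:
$H{\left(s \right)} = 24$ ($H{\left(s \right)} = 2 \cdot 12 = 24$)
$Q = 2$
$k{\left(a \right)} = -8 - a$ ($k{\left(a \right)} = 4 - \left(\left(5 + a\right) + 7\right) = 4 - \left(12 + a\right) = -8 - a$)
$S{\left(c,p \right)} = -10$ ($S{\left(c,p \right)} = -8 - 2 = -10$)
$\frac{1}{-76186 + S{\left(-90 + 42,H{\left(-13 \right)} \right)}} = \frac{1}{-76186 - 10} = \frac{1}{-76196} = - \frac{1}{76196}$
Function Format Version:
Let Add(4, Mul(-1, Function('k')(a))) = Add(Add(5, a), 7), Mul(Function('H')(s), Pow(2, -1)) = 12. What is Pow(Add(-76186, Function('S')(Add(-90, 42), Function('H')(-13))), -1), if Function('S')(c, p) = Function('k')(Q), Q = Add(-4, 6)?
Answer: Rational(-1, 76196) ≈ -1.3124e-5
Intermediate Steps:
Function('H')(s) = 24 (Function('H')(s) = Mul(2, 12) = 24)
Q = 2
Function('k')(a) = Add(-8, Mul(-1, a)) (Function('k')(a) = Add(4, Mul(-1, Add(Add(5, a), 7))) = Add(4, Mul(-1, Add(12, a))) = Add(4, Add(-12, Mul(-1, a))) = Add(-8, Mul(-1, a)))
Function('S')(c, p) = -10 (Function('S')(c, p) = Add(-8, Mul(-1, 2)) = Add(-8, -2) = -10)
Pow(Add(-76186, Function('S')(Add(-90, 42), Function('H')(-13))), -1) = Pow(Add(-76186, -10), -1) = Pow(-76196, -1) = Rational(-1, 76196)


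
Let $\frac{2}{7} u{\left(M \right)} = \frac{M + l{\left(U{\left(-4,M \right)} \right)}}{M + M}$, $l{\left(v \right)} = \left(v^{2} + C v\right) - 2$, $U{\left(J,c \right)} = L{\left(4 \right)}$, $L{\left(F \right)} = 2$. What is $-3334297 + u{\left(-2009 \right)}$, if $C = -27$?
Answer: $- \frac{3827770895}{1148} \approx -3.3343 \cdot 10^{6}$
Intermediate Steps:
$U{\left(J,c \right)} = 2$
$l{\left(v \right)} = -2 + v^{2} - 27 v$ ($l{\left(v \right)} = \left(v^{2} - 27 v\right) - 2 = -2 + v^{2} - 27 v$)
$u{\left(M \right)} = \frac{7 \left(-52 + M\right)}{4 M}$ ($u{\left(M \right)} = \frac{7 \frac{M - \left(56 - 4\right)}{M + M}}{2} = \frac{7 \frac{M - 52}{2 M}}{2} = \frac{7 \left(M - 52\right) \frac{1}{2 M}}{2} = \frac{7 \left(-52 + M\right) \frac{1}{2 M}}{2} = \frac{7 \frac{-52 + M}{2 M}}{2} = \frac{7 \left(-52 + M\right)}{4 M}$)
$-3334297 + u{\left(-2009 \right)} = -3334297 + \left(\frac{7}{4} - \frac{91}{-2009}\right) = -3334297 + \left(\frac{7}{4} - - \frac{13}{287}\right) = -3334297 + \left(\frac{7}{4} + \frac{13}{287}\right) = -3334297 + \frac{2061}{1148} = - \frac{3827770895}{1148}$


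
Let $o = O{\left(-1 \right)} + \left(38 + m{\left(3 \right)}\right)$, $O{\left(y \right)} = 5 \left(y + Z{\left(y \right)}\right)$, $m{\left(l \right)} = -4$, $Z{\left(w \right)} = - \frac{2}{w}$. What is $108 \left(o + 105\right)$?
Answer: $15552$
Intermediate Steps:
$O{\left(y \right)} = - \frac{10}{y} + 5 y$ ($O{\left(y \right)} = 5 \left(y - \frac{2}{y}\right) = - \frac{10}{y} + 5 y$)
$o = 39$ ($o = \left(- \frac{10}{-1} + 5 \left(-1\right)\right) + \left(38 - 4\right) = \left(\left(-10\right) \left(-1\right) - 5\right) + 34 = \left(10 - 5\right) + 34 = 5 + 34 = 39$)
$108 \left(o + 105\right) = 108 \left(39 + 105\right) = 108 \cdot 144 = 15552$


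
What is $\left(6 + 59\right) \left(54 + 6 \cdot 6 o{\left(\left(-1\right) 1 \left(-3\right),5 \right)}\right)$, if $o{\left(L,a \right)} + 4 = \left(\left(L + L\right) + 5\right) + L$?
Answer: $26910$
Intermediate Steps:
$o{\left(L,a \right)} = 1 + 3 L$ ($o{\left(L,a \right)} = -4 + \left(\left(\left(L + L\right) + 5\right) + L\right) = -4 + \left(\left(2 L + 5\right) + L\right) = -4 + \left(\left(5 + 2 L\right) + L\right) = -4 + \left(5 + 3 L\right) = 1 + 3 L$)
$\left(6 + 59\right) \left(54 + 6 \cdot 6 o{\left(\left(-1\right) 1 \left(-3\right),5 \right)}\right) = \left(6 + 59\right) \left(54 + 6 \cdot 6 \left(1 + 3 \left(-1\right) 1 \left(-3\right)\right)\right) = 65 \left(54 + 36 \left(1 + 3 \left(\left(-1\right) \left(-3\right)\right)\right)\right) = 65 \left(54 + 36 \left(1 + 3 \cdot 3\right)\right) = 65 \left(54 + 36 \left(1 + 9\right)\right) = 65 \left(54 + 36 \cdot 10\right) = 65 \left(54 + 360\right) = 65 \cdot 414 = 26910$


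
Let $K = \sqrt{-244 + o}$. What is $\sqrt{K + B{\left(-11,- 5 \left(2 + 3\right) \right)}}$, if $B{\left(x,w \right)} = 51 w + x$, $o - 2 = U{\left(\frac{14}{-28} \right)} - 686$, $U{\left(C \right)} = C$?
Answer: $\frac{\sqrt{-5144 + 2 i \sqrt{3714}}}{2} \approx 0.42482 + 35.863 i$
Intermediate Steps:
$o = - \frac{1369}{2}$ ($o = 2 + \left(\frac{14}{-28} - 686\right) = 2 + \left(14 \left(- \frac{1}{28}\right) - 686\right) = 2 - \frac{1373}{2} = - \frac{1369}{2} \approx -684.5$)
$K = \frac{i \sqrt{3714}}{2}$ ($K = \sqrt{-244 - \frac{1369}{2}} = \sqrt{- \frac{1857}{2}} = \frac{i \sqrt{3714}}{2} \approx 30.471 i$)
$B{\left(x,w \right)} = x + 51 w$
$\sqrt{K + B{\left(-11,- 5 \left(2 + 3\right) \right)}} = \sqrt{\frac{i \sqrt{3714}}{2} + \left(-11 + 51 \left(- 5 \left(2 + 3\right)\right)\right)} = \sqrt{\frac{i \sqrt{3714}}{2} + \left(-11 + 51 \left(\left(-5\right) 5\right)\right)} = \sqrt{\frac{i \sqrt{3714}}{2} + \left(-11 + 51 \left(-25\right)\right)} = \sqrt{\frac{i \sqrt{3714}}{2} - 1286} = \sqrt{-1286 + \frac{i \sqrt{3714}}{2}}$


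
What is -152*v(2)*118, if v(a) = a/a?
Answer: -17936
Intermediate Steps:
v(a) = 1
-152*v(2)*118 = -152*1*118 = -152*118 = -17936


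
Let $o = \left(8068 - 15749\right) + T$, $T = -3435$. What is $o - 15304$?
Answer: $-26420$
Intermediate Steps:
$o = -11116$ ($o = \left(8068 - 15749\right) - 3435 = -7681 - 3435 = -11116$)
$o - 15304 = -11116 - 15304 = -26420$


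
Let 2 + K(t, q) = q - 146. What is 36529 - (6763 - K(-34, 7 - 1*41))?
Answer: 29584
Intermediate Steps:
K(t, q) = -148 + q (K(t, q) = -2 + (q - 146) = -2 + (-146 + q) = -148 + q)
36529 - (6763 - K(-34, 7 - 1*41)) = 36529 - (6763 - (-148 + (7 - 1*41))) = 36529 - (6763 - (-148 + (7 - 41))) = 36529 - (6763 - (-148 - 34)) = 36529 - (6763 - 1*(-182)) = 36529 - (6763 + 182) = 36529 - 1*6945 = 36529 - 6945 = 29584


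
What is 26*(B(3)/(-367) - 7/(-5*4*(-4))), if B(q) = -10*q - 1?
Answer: -1157/14680 ≈ -0.078815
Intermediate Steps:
B(q) = -1 - 10*q
26*(B(3)/(-367) - 7/(-5*4*(-4))) = 26*((-1 - 10*3)/(-367) - 7/(-5*4*(-4))) = 26*((-1 - 30)*(-1/367) - 7/((-20*(-4)))) = 26*(-31*(-1/367) - 7/80) = 26*(31/367 - 7*1/80) = 26*(31/367 - 7/80) = 26*(-89/29360) = -1157/14680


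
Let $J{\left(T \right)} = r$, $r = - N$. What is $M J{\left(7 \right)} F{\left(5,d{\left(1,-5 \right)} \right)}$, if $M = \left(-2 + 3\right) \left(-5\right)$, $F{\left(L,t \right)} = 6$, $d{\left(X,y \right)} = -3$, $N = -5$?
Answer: $-150$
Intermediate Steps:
$M = -5$ ($M = 1 \left(-5\right) = -5$)
$r = 5$ ($r = \left(-1\right) \left(-5\right) = 5$)
$J{\left(T \right)} = 5$
$M J{\left(7 \right)} F{\left(5,d{\left(1,-5 \right)} \right)} = \left(-5\right) 5 \cdot 6 = \left(-25\right) 6 = -150$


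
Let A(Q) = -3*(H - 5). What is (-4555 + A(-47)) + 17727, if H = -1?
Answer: 13190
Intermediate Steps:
A(Q) = 18 (A(Q) = -3*(-1 - 5) = -3*(-6) = 18)
(-4555 + A(-47)) + 17727 = (-4555 + 18) + 17727 = -4537 + 17727 = 13190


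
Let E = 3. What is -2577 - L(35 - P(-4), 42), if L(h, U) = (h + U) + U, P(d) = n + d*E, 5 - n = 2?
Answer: -2705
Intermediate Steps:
n = 3 (n = 5 - 1*2 = 5 - 2 = 3)
P(d) = 3 + 3*d (P(d) = 3 + d*3 = 3 + 3*d)
L(h, U) = h + 2*U (L(h, U) = (U + h) + U = h + 2*U)
-2577 - L(35 - P(-4), 42) = -2577 - ((35 - (3 + 3*(-4))) + 2*42) = -2577 - ((35 - (3 - 12)) + 84) = -2577 - ((35 - 1*(-9)) + 84) = -2577 - ((35 + 9) + 84) = -2577 - (44 + 84) = -2577 - 1*128 = -2577 - 128 = -2705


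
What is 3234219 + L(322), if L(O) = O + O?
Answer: 3234863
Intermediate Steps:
L(O) = 2*O
3234219 + L(322) = 3234219 + 2*322 = 3234219 + 644 = 3234863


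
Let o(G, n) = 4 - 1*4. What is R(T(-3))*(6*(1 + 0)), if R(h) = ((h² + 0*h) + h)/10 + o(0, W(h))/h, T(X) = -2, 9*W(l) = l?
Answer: 6/5 ≈ 1.2000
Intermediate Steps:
W(l) = l/9
o(G, n) = 0 (o(G, n) = 4 - 4 = 0)
R(h) = h/10 + h²/10 (R(h) = ((h² + 0*h) + h)/10 + 0/h = ((h² + 0) + h)*(⅒) + 0 = (h² + h)*(⅒) + 0 = (h + h²)*(⅒) + 0 = (h/10 + h²/10) + 0 = h/10 + h²/10)
R(T(-3))*(6*(1 + 0)) = ((⅒)*(-2)*(1 - 2))*(6*(1 + 0)) = ((⅒)*(-2)*(-1))*(6*1) = (⅕)*6 = 6/5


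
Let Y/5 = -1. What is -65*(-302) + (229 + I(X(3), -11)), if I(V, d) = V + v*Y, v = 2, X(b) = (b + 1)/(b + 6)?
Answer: 178645/9 ≈ 19849.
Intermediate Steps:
X(b) = (1 + b)/(6 + b)
Y = -5 (Y = 5*(-1) = -5)
I(V, d) = -10 + V (I(V, d) = V + 2*(-5) = V - 10 = -10 + V)
-65*(-302) + (229 + I(X(3), -11)) = -65*(-302) + (229 + (-10 + (1 + 3)/(6 + 3))) = 19630 + (229 + (-10 + 4/9)) = 19630 + (229 - 86/9) = 19630 + 1975/9 = 178645/9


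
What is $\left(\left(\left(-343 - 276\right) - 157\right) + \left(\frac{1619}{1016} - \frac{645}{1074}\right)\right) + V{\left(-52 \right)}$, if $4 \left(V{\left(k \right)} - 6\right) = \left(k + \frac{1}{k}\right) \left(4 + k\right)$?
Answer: $- \frac{342284727}{2364232} \approx -144.78$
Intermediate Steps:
$V{\left(k \right)} = 6 + \frac{\left(4 + k\right) \left(k + \frac{1}{k}\right)}{4}$ ($V{\left(k \right)} = 6 + \frac{\left(k + \frac{1}{k}\right) \left(4 + k\right)}{4} = 6 + \frac{\left(4 + k\right) \left(k + \frac{1}{k}\right)}{4}$)
$\left(\left(\left(-343 - 276\right) - 157\right) + \left(\frac{1619}{1016} - \frac{645}{1074}\right)\right) + V{\left(-52 \right)} = \left(\left(\left(-343 - 276\right) - 157\right) + \left(\frac{1619}{1016} - \frac{645}{1074}\right)\right) + \left(\frac{25}{4} - 52 + \frac{1}{-52} + \frac{\left(-52\right)^{2}}{4}\right) = \left(\left(-619 - 157\right) + \left(1619 \cdot \frac{1}{1016} - \frac{215}{358}\right)\right) + \left(\frac{25}{4} - 52 - \frac{1}{52} + \frac{1}{4} \cdot 2704\right) = \left(-776 + \left(\frac{1619}{1016} - \frac{215}{358}\right)\right) + \left(\frac{25}{4} - 52 - \frac{1}{52} + 676\right) = \left(-776 + \frac{180581}{181864}\right) + \frac{8193}{13} = - \frac{140945883}{181864} + \frac{8193}{13} = - \frac{342284727}{2364232}$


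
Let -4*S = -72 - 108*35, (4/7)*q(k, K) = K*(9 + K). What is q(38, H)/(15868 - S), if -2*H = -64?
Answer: 2296/14905 ≈ 0.15404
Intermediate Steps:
H = 32 (H = -½*(-64) = 32)
q(k, K) = 7*K*(9 + K)/4 (q(k, K) = 7*(K*(9 + K))/4 = 7*K*(9 + K)/4)
S = 963 (S = -(-72 - 108*35)/4 = -(-72 - 3780)/4 = -¼*(-3852) = 963)
q(38, H)/(15868 - S) = ((7/4)*32*(9 + 32))/(15868 - 1*963) = ((7/4)*32*41)/(15868 - 963) = 2296/14905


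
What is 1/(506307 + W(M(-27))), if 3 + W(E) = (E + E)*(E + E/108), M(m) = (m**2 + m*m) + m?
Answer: 2/9279495 ≈ 2.1553e-7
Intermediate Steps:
M(m) = m + 2*m**2 (M(m) = (m**2 + m**2) + m = 2*m**2 + m = m + 2*m**2)
W(E) = -3 + 109*E**2/54 (W(E) = -3 + (E + E)*(E + E/108) = -3 + (2*E)*(E + E*(1/108)) = -3 + (2*E)*(E + E/108) = -3 + (2*E)*(109*E/108) = -3 + 109*E**2/54)
1/(506307 + W(M(-27))) = 1/(506307 + (-3 + 109*(-27*(1 + 2*(-27)))**2/54)) = 1/(506307 + (-3 + 109*(-27*(1 - 54))**2/54)) = 1/(506307 + (-3 + 109*(-27*(-53))**2/54)) = 1/(506307 + (-3 + (109/54)*1431**2)) = 1/(506307 + (-3 + (109/54)*2047761)) = 1/(506307 + (-3 + 8266887/2)) = 1/(506307 + 8266881/2) = 1/(9279495/2) = 2/9279495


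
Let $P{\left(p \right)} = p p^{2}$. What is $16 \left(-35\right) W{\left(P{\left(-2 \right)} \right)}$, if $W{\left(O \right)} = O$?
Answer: $4480$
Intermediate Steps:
$P{\left(p \right)} = p^{3}$
$16 \left(-35\right) W{\left(P{\left(-2 \right)} \right)} = 16 \left(-35\right) \left(-2\right)^{3} = \left(-560\right) \left(-8\right) = 4480$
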